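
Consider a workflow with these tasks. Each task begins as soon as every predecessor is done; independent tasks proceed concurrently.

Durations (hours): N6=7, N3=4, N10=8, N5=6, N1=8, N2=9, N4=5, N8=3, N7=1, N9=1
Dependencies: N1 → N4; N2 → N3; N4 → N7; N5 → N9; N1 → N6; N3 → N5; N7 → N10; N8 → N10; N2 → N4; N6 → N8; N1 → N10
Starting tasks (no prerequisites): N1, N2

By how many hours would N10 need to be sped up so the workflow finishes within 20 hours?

6

Current finish: 26 hours; target: 20.
N10 is on every critical path, so each hour cut from N10 cuts the finish by one (this holds down to a finish of 20).
Need 26 − 20 = 6 hours off N10 → N10 becomes 2 hours, finish becomes 20.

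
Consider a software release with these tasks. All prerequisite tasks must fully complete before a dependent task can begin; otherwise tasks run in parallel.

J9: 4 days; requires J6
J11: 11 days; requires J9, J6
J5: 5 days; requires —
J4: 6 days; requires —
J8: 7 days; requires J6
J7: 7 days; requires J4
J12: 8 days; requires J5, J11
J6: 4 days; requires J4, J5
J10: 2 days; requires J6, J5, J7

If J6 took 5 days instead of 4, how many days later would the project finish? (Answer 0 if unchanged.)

The binding path is J4→J6→J9→J11→J12 = 6+4+4+11+8 = 33; finish at 33 days.
J6 lies on that path, so at 5 days the path becomes 34 days.
That remains the longest chain; total 34 days.
Change in finish: 34 − 33 = +1 days.

1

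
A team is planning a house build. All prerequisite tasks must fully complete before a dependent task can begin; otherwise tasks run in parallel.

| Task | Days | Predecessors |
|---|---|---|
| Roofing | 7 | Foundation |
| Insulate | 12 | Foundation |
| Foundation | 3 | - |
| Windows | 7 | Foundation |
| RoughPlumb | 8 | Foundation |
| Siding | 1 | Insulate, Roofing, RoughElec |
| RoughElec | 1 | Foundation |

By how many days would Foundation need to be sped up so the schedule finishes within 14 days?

2

Current finish: 16 days; target: 14.
Foundation is on every critical path, so each day cut from Foundation cuts the finish by one (this holds down to a finish of 14).
Need 16 − 14 = 2 days off Foundation → Foundation becomes 1 day, finish becomes 14.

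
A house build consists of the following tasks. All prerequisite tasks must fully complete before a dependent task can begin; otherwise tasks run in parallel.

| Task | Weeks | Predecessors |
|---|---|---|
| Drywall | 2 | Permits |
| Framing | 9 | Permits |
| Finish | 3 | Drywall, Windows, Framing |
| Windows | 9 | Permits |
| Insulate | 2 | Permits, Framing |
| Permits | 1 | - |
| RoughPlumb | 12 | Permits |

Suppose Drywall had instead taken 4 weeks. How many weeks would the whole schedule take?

Critical path before the change: Permits→Framing→Finish = 1+9+3 = 13 giving 13 weeks.
Drywall is off the critical path — its longest chain is 6 weeks, giving 7 of slack.
That remains the longest chain; total 13 weeks.

13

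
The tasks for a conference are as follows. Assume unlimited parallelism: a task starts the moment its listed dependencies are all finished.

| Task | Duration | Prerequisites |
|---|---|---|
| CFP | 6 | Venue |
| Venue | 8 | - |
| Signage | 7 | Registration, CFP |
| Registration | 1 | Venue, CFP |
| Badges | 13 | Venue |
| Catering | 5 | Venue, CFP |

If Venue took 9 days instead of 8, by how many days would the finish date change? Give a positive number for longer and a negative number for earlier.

Actual critical path: Venue→CFP→Registration→Signage = 8+6+1+7 = 22 ⇒ 22 days.
Venue is on the critical path; changing it to 9 makes that path 23 days.
That remains the longest chain; total 23 days.
Change in finish: 23 − 22 = +1 days.

1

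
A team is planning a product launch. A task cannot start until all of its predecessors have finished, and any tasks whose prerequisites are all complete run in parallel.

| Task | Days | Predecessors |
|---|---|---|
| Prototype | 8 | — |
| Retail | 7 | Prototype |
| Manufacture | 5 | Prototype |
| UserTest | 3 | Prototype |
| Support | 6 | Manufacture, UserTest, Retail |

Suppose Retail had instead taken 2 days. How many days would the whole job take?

As given, the longest chain is Prototype→Retail→Support = 8+7+6 = 21, so the finish is 21 days.
Since Retail is critical, the -5 change carries straight to that chain (now 16 days).
The binding chain switches to Prototype→Manufacture→Support = 8+5+6 = 19; finish 19 days.

19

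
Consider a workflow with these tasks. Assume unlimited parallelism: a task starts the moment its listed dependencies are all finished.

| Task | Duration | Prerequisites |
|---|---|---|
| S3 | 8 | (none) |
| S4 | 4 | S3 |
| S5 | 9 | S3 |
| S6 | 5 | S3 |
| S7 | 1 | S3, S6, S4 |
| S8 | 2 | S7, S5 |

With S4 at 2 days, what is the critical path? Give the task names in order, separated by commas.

As given, the longest chain is S3→S5→S8 = 8+9+2 = 19, so the finish is 19 days.
The longest path through S4 is only 15 days, so S4 has float 4.
That remains the longest chain; total 19 days.

S3, S5, S8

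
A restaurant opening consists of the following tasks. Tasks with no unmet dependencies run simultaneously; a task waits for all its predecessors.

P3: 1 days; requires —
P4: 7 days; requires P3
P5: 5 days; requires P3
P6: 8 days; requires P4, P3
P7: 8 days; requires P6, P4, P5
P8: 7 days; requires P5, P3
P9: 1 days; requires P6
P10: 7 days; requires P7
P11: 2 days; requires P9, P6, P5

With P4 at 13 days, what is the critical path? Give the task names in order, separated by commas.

The binding path is P3→P4→P6→P7→P10 = 1+7+8+8+7 = 31; finish at 31 days.
P4 lies on that path, so at 13 days the path becomes 37 days.
That remains the longest chain; total 37 days.

P3, P4, P6, P7, P10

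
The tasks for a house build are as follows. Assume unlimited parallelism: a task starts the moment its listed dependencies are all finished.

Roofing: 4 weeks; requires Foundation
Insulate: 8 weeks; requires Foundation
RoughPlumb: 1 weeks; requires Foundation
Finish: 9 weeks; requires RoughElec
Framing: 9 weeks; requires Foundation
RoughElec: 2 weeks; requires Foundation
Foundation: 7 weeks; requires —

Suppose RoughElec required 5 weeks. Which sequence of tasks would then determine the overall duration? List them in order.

Foundation, RoughElec, Finish

Actual critical path: Foundation→RoughElec→Finish = 7+2+9 = 18 ⇒ 18 weeks.
RoughElec lies on that path, so at 5 weeks the path becomes 21 weeks.
That remains the longest chain; total 21 weeks.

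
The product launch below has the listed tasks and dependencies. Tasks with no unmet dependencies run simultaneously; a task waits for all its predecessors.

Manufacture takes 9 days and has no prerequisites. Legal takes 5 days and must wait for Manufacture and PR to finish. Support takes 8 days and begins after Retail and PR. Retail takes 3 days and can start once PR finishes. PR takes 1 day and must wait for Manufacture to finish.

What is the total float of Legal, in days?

Manufacture→PR→Retail→Support = 9+1+3+8 = 21 sets the makespan at 21 days.
The longest chain containing Legal totals 15 days.
So Legal can slip 21 − 15 = 6 days.

6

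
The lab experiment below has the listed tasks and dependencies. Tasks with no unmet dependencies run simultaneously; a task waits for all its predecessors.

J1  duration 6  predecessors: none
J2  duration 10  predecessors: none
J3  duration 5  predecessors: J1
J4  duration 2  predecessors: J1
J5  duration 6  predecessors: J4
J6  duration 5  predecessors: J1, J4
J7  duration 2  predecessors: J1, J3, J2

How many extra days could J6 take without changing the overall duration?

Critical path: J1→J4→J5 = 6+2+6 = 14, so the finish is 14 days.
J6 finishes as early as 13 and must finish by 14.
Float = 14 − 13 = 1.

1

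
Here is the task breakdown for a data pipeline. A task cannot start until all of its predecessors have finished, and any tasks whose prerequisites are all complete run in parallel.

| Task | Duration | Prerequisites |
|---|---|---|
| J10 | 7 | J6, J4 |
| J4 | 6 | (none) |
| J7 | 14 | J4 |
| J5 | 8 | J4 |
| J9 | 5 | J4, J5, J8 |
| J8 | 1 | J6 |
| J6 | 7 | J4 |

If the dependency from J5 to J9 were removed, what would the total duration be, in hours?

Original critical path: J4→J6→J10 = 6+7+7 = 20 ⇒ 20 hours.
Dropping J5→J9 doesn't change J9's earliest start (14); another predecessor still binds.
The longest chain is now J4→J6→J10 = 6+7+7 = 20, so the data pipeline takes 20 hours.

20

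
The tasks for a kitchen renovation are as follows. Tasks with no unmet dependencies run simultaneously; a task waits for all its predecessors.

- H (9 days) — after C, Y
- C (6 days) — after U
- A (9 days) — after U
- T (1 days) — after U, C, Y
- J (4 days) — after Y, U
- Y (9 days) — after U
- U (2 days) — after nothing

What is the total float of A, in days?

9

U→Y→H = 2+9+9 = 20 sets the makespan at 20 days.
The longest chain containing A totals 11 days.
So A can slip 20 − 11 = 9 days.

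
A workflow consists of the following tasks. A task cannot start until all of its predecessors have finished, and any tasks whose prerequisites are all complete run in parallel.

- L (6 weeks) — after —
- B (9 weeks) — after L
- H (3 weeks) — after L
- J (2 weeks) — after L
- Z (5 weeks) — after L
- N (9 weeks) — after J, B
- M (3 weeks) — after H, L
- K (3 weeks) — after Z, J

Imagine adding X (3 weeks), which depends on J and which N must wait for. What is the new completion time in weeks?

Originally the schedule takes 24 weeks.
With X inserted, N now waits for max(J, B, X).
New critical path: L→B→N = 6+9+9 = 24 ⇒ 24 weeks.

24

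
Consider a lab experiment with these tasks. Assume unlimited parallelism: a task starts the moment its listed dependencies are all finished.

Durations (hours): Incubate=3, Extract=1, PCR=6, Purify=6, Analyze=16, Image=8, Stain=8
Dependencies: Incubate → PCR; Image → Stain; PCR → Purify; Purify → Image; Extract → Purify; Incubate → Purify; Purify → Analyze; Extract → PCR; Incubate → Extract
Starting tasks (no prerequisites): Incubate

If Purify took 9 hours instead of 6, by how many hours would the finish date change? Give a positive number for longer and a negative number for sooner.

Baseline: Incubate→Extract→PCR→Purify→Analyze = 3+1+6+6+16 = 32 → 32 hours.
Purify is on the critical path; changing it to 9 makes that path 35 hours.
That remains the longest chain; total 35 hours.
Change in finish: 35 − 32 = +3 hours.

3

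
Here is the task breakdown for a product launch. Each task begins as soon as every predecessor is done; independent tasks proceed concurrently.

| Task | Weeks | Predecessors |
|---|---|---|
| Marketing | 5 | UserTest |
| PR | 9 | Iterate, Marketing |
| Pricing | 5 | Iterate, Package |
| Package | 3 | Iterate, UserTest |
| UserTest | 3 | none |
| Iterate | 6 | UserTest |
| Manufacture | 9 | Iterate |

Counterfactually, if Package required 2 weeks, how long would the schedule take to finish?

18

Actual critical path: UserTest→Iterate→Manufacture = 3+6+9 = 18 ⇒ 18 weeks.
Package is off the critical path — its longest chain is 17 weeks, giving 1 of slack.
The critical path is still UserTest→Iterate→Manufacture; finish is now 18 weeks.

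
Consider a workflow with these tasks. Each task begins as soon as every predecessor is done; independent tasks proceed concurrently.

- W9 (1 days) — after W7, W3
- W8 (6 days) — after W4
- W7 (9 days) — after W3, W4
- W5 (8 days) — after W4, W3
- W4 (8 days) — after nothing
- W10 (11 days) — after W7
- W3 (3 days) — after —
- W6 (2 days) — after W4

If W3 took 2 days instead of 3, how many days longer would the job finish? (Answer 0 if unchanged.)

The binding path is W4→W7→W10 = 8+9+11 = 28; finish at 28 days.
W3 has 5 days of float (longest path through it is 23).
No other chain overtakes it, so the finish is 28 days.
Change in finish: 28 − 28 = +0 days.

0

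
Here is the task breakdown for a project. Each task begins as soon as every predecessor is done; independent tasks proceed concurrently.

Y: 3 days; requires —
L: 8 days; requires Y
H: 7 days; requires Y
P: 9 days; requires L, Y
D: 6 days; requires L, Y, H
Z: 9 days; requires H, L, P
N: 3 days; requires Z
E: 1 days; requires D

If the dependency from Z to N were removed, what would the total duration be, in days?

29

Before: longest chain Y→L→P→Z→N = 3+8+9+9+3 = 32, finish 32.
Without Z→N, N's earliest start moves from 29 to 0.
After: Y→L→P→Z = 3+8+9+9 = 29 → 29 days.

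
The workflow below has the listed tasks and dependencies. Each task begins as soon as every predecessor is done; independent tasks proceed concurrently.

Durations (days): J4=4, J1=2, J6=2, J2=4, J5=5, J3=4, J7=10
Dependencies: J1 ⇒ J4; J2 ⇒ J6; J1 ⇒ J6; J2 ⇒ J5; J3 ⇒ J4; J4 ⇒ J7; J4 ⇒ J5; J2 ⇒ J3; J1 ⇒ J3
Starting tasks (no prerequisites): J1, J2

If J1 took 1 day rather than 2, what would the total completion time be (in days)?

Actual critical path: J2→J3→J4→J7 = 4+4+4+10 = 22 ⇒ 22 days.
J1 has 2 days of float (longest path through it is 20).
That remains the longest chain; total 22 days.

22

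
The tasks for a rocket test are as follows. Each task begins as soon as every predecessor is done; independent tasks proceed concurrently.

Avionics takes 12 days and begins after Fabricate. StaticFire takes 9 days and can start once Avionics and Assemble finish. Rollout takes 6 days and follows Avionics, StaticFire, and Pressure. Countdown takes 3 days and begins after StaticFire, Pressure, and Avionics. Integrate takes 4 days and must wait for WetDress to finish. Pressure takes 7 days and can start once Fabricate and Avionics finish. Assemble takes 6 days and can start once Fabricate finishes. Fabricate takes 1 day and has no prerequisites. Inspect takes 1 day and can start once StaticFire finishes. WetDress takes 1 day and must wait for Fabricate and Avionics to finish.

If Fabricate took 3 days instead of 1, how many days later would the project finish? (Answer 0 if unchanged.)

2

Baseline: Fabricate→Avionics→StaticFire→Rollout = 1+12+9+6 = 28 → 28 days.
Since Fabricate is critical, the +2 change carries straight to that chain (now 30 days).
The critical path is still Fabricate→Avionics→StaticFire→Rollout; finish is now 30 days.
Change in finish: 30 − 28 = +2 days.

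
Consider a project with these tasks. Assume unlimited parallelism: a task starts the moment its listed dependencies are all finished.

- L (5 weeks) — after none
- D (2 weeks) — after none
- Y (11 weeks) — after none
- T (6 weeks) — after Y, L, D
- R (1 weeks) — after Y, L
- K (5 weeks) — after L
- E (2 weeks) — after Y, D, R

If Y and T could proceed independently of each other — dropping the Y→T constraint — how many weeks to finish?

14

Original critical path: Y→T = 11+6 = 17 ⇒ 17 weeks.
Without Y→T, T's earliest start moves from 11 to 5.
New critical path: Y→R→E = 11+1+2 = 14 ⇒ 14 weeks.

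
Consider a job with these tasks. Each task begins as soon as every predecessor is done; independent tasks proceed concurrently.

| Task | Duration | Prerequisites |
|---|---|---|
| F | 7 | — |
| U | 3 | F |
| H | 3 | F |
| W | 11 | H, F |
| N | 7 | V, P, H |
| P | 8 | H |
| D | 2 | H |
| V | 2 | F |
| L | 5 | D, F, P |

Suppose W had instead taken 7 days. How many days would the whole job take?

Baseline: F→H→P→N = 7+3+8+7 = 25 → 25 days.
The longest path through W is only 21 days, so W has float 4.
No other chain overtakes it, so the finish is 25 days.

25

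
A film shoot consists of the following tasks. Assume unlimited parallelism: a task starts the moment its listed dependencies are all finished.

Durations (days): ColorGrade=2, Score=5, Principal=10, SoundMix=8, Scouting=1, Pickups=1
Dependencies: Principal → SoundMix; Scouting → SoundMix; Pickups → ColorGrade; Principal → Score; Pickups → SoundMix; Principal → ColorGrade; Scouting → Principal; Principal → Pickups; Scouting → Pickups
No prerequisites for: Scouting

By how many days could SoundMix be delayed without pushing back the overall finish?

Critical path: Scouting→Principal→Pickups→SoundMix = 1+10+1+8 = 20, so the finish is 20 days.
SoundMix finishes as early as 20 and must finish by 20.
Float = 20 − 20 = 0.

0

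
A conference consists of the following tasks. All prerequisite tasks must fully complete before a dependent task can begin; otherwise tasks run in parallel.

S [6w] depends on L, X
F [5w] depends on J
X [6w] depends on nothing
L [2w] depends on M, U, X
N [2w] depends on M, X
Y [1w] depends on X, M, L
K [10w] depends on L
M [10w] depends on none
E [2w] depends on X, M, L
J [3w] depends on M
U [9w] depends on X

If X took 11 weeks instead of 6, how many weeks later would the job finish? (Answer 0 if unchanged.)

5

Critical path before the change: X→U→L→K = 6+9+2+10 = 27 giving 27 weeks.
X is on the critical path; changing it to 11 makes that path 32 weeks.
That remains the longest chain; total 32 weeks.
Change in finish: 32 − 27 = +5 weeks.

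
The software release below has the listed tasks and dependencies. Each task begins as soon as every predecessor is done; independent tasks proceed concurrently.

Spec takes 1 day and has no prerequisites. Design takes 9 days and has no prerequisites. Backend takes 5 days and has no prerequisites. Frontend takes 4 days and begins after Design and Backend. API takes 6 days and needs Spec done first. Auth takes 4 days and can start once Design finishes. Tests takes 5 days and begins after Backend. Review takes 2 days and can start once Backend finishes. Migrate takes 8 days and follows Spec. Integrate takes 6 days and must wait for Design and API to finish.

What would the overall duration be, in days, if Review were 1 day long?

15

As given, the longest chain is Design→Integrate = 9+6 = 15, so the finish is 15 days.
The longest path through Review is only 7 days, so Review has float 8.
That remains the longest chain; total 15 days.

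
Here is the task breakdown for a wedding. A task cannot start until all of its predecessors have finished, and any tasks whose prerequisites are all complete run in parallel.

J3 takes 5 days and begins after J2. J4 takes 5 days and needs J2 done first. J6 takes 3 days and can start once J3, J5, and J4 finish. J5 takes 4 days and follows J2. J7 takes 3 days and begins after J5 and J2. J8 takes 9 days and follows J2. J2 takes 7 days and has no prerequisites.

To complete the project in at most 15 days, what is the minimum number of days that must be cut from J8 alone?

1

Current finish: 16 days; target: 15.
J8 is on every critical path, so each day cut from J8 cuts the finish by one (this holds down to a finish of 15).
Need 16 − 15 = 1 day off J8 → J8 becomes 8 days, finish becomes 15.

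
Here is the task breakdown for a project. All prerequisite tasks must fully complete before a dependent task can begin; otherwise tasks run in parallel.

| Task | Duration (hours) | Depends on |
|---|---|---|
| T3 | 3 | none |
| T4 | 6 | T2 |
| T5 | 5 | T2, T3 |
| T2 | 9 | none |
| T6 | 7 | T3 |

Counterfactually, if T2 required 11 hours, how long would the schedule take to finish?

17

As given, the longest chain is T2→T4 = 9+6 = 15, so the finish is 15 hours.
T2 lies on that path, so at 11 hours the path becomes 17 hours.
No other chain overtakes it, so the finish is 17 hours.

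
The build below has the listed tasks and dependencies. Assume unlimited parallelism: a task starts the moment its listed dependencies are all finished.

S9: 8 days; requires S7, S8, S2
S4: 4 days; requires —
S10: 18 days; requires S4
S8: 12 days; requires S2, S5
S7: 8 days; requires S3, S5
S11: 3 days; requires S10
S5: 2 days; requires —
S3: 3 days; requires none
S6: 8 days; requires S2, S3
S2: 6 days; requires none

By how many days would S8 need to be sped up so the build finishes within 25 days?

Current finish: 26 days; target: 25.
S8 is on every critical path, so each day cut from S8 cuts the finish by one (this holds down to a finish of 25).
Need 26 − 25 = 1 day off S8 → S8 becomes 11 days, finish becomes 25.

1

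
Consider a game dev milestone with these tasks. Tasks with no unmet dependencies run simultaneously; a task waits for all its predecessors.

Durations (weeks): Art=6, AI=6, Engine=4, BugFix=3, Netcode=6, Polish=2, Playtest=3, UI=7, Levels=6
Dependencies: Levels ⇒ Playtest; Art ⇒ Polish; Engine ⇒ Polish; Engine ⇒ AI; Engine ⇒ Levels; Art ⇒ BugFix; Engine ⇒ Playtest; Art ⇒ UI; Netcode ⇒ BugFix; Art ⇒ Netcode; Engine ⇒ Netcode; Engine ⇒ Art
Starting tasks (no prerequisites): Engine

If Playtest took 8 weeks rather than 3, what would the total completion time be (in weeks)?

19

Baseline: Engine→Art→Netcode→BugFix = 4+6+6+3 = 19 → 19 weeks.
Playtest has 6 weeks of float (longest path through it is 13).
That remains the longest chain; total 19 weeks.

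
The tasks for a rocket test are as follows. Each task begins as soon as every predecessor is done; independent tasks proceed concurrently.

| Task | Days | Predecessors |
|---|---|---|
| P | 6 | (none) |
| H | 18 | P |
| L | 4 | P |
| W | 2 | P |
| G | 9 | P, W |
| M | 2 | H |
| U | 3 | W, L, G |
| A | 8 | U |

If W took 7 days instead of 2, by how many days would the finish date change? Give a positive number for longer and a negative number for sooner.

Baseline: P→W→G→U→A = 6+2+9+3+8 = 28 → 28 days.
W is on the critical path; changing it to 7 makes that path 33 days.
No other chain overtakes it, so the finish is 33 days.
Change in finish: 33 − 28 = +5 days.

5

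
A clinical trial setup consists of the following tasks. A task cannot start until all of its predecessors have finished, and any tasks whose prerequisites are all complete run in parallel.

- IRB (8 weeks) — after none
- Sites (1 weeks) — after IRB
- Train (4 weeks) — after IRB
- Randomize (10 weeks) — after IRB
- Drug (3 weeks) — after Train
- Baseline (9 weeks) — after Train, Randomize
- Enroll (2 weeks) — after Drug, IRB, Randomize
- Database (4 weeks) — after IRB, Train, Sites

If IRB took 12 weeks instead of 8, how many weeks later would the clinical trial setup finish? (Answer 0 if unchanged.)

Critical path before the change: IRB→Randomize→Baseline = 8+10+9 = 27 giving 27 weeks.
Since IRB is critical, the +4 change carries straight to that chain (now 31 weeks).
The critical path is still IRB→Randomize→Baseline; finish is now 31 weeks.
Change in finish: 31 − 27 = +4 weeks.

4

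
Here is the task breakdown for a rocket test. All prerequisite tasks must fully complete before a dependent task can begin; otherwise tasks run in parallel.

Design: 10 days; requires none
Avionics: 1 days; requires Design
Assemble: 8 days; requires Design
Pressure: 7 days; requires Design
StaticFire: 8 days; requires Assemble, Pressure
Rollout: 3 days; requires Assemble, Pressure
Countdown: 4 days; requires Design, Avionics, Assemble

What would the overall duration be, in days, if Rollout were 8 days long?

26

Critical path before the change: Design→Assemble→StaticFire = 10+8+8 = 26 giving 26 days.
Rollout is off the critical path — its longest chain is 21 days, giving 5 of slack.
No other chain overtakes it, so the finish is 26 days.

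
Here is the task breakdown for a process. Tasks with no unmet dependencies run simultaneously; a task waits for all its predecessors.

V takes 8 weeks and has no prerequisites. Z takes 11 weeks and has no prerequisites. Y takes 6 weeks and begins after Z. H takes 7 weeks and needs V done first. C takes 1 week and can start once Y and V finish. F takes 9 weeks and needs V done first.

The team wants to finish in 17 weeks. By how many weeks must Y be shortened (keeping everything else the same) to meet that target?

Current finish: 18 weeks; target: 17.
Y is on every critical path, so each week cut from Y cuts the finish by one (this holds down to a finish of 17).
Need 18 − 17 = 1 week off Y → Y becomes 5 weeks, finish becomes 17.

1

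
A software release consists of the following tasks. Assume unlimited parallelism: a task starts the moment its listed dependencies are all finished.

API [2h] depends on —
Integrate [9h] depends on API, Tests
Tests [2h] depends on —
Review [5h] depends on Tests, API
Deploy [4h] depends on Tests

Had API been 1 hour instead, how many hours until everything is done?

Critical path before the change: API→Integrate = 2+9 = 11 giving 11 hours.
API is on the critical path; changing it to 1 makes that path 10 hours.
Now Tests→Integrate = 2+9 = 11 is longest, so the finish becomes 11 hours.

11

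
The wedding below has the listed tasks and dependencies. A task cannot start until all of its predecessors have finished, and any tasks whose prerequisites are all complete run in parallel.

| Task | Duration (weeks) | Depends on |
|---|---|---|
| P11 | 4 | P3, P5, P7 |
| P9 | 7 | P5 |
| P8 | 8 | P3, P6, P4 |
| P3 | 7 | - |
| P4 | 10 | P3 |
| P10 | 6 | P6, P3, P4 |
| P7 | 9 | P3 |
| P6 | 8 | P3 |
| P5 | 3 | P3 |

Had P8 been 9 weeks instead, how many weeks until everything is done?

26

Baseline: P3→P4→P8 = 7+10+8 = 25 → 25 weeks.
P8 lies on that path, so at 9 weeks the path becomes 26 weeks.
No other chain overtakes it, so the finish is 26 weeks.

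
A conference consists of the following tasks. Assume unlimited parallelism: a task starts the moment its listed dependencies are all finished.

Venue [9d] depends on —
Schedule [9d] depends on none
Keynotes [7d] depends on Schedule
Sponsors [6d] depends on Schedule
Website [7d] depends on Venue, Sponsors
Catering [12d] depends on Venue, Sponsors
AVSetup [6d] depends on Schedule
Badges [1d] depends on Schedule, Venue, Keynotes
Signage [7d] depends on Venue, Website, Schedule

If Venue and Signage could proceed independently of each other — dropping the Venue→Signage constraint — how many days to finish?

Original critical path: Schedule→Sponsors→Website→Signage = 9+6+7+7 = 29 ⇒ 29 days.
Dropping Venue→Signage doesn't change Signage's earliest start (22); another predecessor still binds.
The longest chain is now Schedule→Sponsors→Website→Signage = 9+6+7+7 = 29, so the project takes 29 days.

29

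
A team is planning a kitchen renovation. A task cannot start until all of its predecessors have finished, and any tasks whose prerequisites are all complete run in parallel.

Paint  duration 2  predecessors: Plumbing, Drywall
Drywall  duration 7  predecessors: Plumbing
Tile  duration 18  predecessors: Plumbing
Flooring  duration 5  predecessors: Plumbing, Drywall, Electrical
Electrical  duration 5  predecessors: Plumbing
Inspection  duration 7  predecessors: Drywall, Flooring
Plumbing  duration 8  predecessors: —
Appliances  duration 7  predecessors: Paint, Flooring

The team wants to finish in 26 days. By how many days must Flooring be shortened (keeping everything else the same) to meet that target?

Current finish: 27 days; target: 26.
Flooring is on every critical path, so each day cut from Flooring cuts the finish by one (this holds down to a finish of 26).
Need 27 − 26 = 1 day off Flooring → Flooring becomes 4 days, finish becomes 26.

1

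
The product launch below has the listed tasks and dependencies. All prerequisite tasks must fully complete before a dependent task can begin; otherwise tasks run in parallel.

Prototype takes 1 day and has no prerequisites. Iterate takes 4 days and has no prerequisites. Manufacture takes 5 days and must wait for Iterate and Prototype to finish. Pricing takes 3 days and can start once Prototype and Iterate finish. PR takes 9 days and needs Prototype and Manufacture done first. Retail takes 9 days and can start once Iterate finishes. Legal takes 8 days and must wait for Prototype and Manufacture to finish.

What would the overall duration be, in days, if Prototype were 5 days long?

19

Critical path before the change: Iterate→Manufacture→PR = 4+5+9 = 18 giving 18 days.
Prototype has 3 days of float (longest path through it is 15).
New critical path: Prototype→Manufacture→PR = 5+5+9 = 19 ⇒ 19 days.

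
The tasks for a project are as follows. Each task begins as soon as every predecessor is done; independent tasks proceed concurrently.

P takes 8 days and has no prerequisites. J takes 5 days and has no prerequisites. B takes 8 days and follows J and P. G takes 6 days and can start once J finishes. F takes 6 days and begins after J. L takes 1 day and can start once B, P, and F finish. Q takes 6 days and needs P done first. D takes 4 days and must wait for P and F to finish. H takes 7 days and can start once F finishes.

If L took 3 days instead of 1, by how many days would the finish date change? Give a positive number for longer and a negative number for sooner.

Baseline: J→F→H = 5+6+7 = 18 → 18 days.
The longest path through L is only 17 days, so L has float 1.
The binding chain switches to P→B→L = 8+8+3 = 19; finish 19 days.
Change in finish: 19 − 18 = +1 days.

1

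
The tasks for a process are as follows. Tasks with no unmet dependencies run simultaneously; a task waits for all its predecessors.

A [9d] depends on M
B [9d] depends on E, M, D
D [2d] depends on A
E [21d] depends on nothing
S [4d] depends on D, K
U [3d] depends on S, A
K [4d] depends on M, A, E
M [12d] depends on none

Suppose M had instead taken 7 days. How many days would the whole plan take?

32

As given, the longest chain is M→A→K→S→U = 12+9+4+4+3 = 32, so the finish is 32 days.
Since M is critical, the -5 change carries straight to that chain (now 27 days).
Now E→K→S→U = 21+4+4+3 = 32 is longest, so the finish becomes 32 days.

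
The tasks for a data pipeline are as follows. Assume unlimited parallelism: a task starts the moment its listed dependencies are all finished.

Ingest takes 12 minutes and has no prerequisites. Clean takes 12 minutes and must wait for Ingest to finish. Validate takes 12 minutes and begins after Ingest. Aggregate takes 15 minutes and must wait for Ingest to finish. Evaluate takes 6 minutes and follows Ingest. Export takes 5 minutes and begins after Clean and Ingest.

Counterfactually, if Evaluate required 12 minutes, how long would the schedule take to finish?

The binding path is Ingest→Clean→Export = 12+12+5 = 29; finish at 29 minutes.
The longest path through Evaluate is only 18 minutes, so Evaluate has float 11.
No other chain overtakes it, so the finish is 29 minutes.

29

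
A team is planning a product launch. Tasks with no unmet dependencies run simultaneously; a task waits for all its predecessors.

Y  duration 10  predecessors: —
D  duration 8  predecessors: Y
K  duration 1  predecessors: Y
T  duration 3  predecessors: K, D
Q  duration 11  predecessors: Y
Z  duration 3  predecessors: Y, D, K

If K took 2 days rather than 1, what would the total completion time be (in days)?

As given, the longest chain is Y→D→T = 10+8+3 = 21, so the finish is 21 days.
K is off the critical path — its longest chain is 14 days, giving 7 of slack.
No other chain overtakes it, so the finish is 21 days.

21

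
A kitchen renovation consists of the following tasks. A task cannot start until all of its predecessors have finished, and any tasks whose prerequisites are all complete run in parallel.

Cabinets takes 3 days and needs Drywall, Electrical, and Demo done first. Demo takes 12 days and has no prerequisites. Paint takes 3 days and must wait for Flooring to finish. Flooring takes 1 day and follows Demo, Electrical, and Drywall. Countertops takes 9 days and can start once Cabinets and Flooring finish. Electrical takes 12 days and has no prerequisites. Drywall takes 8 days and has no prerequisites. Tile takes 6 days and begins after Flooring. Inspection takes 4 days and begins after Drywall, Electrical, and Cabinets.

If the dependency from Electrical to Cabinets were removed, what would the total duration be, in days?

Original critical path: Demo→Cabinets→Countertops = 12+3+9 = 24 ⇒ 24 days.
Dropping Electrical→Cabinets doesn't change Cabinets's earliest start (12); another predecessor still binds.
The longest chain is now Demo→Cabinets→Countertops = 12+3+9 = 24, so the job takes 24 days.

24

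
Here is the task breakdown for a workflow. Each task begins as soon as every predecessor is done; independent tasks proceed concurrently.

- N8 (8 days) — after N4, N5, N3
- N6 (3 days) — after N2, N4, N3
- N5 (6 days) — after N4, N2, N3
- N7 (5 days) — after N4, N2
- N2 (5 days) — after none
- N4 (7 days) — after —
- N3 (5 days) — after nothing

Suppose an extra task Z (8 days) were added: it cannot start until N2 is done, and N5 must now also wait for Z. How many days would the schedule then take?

Originally the schedule takes 21 days.
With Z inserted, N5 now waits for max(N4, N2, N3, Z).
New critical path: N2→Z→N5→N8 = 5+8+6+8 = 27 ⇒ 27 days.

27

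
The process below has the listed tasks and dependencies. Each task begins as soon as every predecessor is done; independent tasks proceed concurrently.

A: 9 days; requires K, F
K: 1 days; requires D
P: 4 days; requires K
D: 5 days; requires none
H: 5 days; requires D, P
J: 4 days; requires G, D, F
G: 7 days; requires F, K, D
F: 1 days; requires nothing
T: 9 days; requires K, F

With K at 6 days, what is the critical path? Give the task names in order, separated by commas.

Critical path before the change: D→K→G→J = 5+1+7+4 = 17 giving 17 days.
K is on the critical path; changing it to 6 makes that path 22 days.
That remains the longest chain; total 22 days.

D, K, G, J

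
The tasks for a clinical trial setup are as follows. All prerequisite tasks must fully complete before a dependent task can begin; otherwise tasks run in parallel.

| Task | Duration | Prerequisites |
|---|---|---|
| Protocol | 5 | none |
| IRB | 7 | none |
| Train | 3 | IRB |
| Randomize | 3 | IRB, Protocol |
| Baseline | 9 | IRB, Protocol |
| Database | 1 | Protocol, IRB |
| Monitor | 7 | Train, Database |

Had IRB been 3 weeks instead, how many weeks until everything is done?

The binding path is IRB→Train→Monitor = 7+3+7 = 17; finish at 17 weeks.
IRB is on the critical path; changing it to 3 makes that path 13 weeks.
The binding chain switches to Protocol→Baseline = 5+9 = 14; finish 14 weeks.

14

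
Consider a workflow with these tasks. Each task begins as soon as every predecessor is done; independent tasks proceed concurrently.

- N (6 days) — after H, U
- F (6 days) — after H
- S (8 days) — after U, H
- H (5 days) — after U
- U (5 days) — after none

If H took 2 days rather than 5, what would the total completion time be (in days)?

15

Baseline: U→H→S = 5+5+8 = 18 → 18 days.
H lies on that path, so at 2 days the path becomes 15 days.
That remains the longest chain; total 15 days.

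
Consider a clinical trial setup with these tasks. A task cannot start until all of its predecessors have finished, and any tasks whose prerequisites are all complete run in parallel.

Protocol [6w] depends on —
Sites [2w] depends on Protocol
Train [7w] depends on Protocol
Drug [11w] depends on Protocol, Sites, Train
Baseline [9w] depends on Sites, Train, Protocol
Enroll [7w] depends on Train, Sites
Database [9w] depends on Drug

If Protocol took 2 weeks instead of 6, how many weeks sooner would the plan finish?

4

Actual critical path: Protocol→Train→Drug→Database = 6+7+11+9 = 33 ⇒ 33 weeks.
Protocol lies on that path, so at 2 weeks the path becomes 29 weeks.
The critical path is still Protocol→Train→Drug→Database; finish is now 29 weeks.
Change in finish: 29 − 33 = -4 weeks.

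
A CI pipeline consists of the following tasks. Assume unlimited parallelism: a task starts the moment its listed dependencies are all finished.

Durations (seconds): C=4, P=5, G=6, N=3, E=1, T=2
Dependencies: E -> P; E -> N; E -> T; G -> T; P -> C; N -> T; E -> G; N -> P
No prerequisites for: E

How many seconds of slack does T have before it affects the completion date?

Critical path: E→N→P→C = 1+3+5+4 = 13, so the finish is 13 seconds.
The longest chain containing T totals 9 seconds.
So T can slip 13 − 9 = 4 seconds.

4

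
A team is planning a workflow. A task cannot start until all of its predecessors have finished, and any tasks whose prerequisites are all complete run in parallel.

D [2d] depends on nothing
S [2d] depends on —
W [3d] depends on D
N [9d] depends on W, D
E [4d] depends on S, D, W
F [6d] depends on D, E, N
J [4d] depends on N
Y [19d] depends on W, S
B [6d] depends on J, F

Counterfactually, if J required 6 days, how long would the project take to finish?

26

Actual critical path: D→W→N→F→B = 2+3+9+6+6 = 26 ⇒ 26 days.
J has 2 days of float (longest path through it is 24).
The critical path is still D→W→N→F→B; finish is now 26 days.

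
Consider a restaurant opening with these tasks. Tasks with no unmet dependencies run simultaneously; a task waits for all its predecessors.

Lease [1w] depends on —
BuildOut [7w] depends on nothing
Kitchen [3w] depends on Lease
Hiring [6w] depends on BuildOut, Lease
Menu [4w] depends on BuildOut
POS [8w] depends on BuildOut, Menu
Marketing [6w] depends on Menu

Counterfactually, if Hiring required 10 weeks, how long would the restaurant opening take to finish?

19

As given, the longest chain is BuildOut→Menu→POS = 7+4+8 = 19, so the finish is 19 weeks.
The longest path through Hiring is only 13 weeks, so Hiring has float 6.
No other chain overtakes it, so the finish is 19 weeks.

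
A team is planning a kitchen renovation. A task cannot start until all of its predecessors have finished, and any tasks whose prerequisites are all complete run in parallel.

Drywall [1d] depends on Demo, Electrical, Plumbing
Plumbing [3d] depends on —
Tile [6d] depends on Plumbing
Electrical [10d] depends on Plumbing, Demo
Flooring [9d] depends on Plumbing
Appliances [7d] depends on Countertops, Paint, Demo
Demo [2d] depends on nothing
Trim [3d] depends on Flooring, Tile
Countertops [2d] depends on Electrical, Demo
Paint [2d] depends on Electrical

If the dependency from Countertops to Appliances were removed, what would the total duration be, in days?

Original critical path: Plumbing→Electrical→Countertops→Appliances = 3+10+2+7 = 22 ⇒ 22 days.
Dropping Countertops→Appliances doesn't change Appliances's earliest start (15); another predecessor still binds.
The longest chain is now Plumbing→Electrical→Paint→Appliances = 3+10+2+7 = 22, so the kitchen renovation takes 22 days.

22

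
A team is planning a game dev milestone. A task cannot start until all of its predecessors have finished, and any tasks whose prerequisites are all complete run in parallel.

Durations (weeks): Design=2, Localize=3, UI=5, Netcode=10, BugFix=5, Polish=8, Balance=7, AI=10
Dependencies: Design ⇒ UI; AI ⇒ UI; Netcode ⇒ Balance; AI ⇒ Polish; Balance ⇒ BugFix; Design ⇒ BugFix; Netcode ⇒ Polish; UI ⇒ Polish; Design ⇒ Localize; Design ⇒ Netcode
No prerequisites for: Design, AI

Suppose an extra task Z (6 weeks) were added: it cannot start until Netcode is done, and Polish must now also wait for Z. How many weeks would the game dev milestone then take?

Originally the game dev milestone takes 24 weeks.
With Z inserted, Polish now waits for max(AI, UI, Netcode, Z).
New critical path: Design→Netcode→Z→Polish = 2+10+6+8 = 26 ⇒ 26 weeks.

26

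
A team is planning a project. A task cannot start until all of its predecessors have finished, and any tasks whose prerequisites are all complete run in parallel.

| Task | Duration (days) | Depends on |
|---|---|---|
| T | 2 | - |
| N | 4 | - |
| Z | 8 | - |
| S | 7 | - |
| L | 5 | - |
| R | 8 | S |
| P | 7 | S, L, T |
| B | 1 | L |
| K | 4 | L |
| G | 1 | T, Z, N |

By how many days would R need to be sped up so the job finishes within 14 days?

1

Current finish: 15 days; target: 14.
R is on every critical path, so each day cut from R cuts the finish by one (this holds down to a finish of 14).
Need 15 − 14 = 1 day off R → R becomes 7 days, finish becomes 14.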